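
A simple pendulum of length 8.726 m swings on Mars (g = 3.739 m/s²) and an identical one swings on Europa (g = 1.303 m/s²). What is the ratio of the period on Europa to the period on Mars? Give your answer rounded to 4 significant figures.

T ∝ 1/√g, so T₂/T₁ = √(g₁/g₂) = √(3.739/1.303) = 1.694.

1.694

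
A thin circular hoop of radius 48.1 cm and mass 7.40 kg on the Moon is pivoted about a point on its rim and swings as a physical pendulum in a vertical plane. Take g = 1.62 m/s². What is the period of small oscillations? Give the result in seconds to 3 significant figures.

I_cm = mr² = 1.712 kg·m². The pivot is at distance d = 0.481 m from the centre of mass.
By the parallel-axis theorem, I = I_cm + md² = 1.712 + 1.712 = 3.424 kg·m².
T = 2π√(I/(mgd)) = 2π√(3.424/(7.40 × 1.62 × 0.481)) = 4.84 s.

4.84 s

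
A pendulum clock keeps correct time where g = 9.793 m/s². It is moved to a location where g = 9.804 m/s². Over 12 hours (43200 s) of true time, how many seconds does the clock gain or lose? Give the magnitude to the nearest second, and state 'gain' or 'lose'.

The clock's period scales as T ∝ 1/√g, so T'/T = √(9.793/9.804) = 0.999439.
In 43200 s of true time the clock registers 43200/0.999439 = 43224.3 s, so it gains 24 s.

gain 24 s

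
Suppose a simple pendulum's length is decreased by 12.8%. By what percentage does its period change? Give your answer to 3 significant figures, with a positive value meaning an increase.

-6.62%

T ∝ √L, so T'/T = √(0.8720) = 0.9338.
Percentage change in T = (0.9338 − 1) × 100% = -6.62%.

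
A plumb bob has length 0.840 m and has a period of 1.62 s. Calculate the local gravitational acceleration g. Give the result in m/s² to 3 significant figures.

12.6 m/s²

From T = 2π√(L/g), g = 4π²L/T² = 4π² × 0.840/1.620² = 12.6 m/s².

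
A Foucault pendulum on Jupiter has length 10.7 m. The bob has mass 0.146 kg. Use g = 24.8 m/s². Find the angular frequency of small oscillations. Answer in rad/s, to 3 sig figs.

ω = √(g/L) = √(24.8/10.7) = 1.52 rad/s.

1.52 rad/s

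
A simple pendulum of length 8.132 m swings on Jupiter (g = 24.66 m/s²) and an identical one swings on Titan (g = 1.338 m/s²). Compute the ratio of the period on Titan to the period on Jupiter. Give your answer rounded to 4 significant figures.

4.293

T ∝ 1/√g, so T₂/T₁ = √(g₁/g₂) = √(24.66/1.338) = 4.293.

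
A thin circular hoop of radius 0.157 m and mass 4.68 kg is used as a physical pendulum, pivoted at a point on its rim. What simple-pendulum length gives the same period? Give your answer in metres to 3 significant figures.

The equivalent simple-pendulum length is L_eq = I/(md), where I is about the pivot and d = 0.1570 m.
I_cm = mR² = 0.1154 kg·m², so I = I_cm + md² = 0.1154 + 0.1154 = 0.2307 kg·m².
L_eq = 0.2307/(4.68 × 0.1570) = 0.314 m.

0.314 m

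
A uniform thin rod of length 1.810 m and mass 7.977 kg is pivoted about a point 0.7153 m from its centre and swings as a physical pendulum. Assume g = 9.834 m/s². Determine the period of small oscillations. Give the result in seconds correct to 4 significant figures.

2.099 s

For a physical pendulum T = 2π√(I/(mgd)), with d = 0.71530 m from pivot to centre of mass.
I_cm = mL²/12 = 7.977 × 1.810²/12 = 2.1778 kg·m²; I = I_cm + md² = 2.1778 + 7.977 × 0.71530² = 6.2593 kg·m².
T = 2π√(6.2593/(7.977 × 9.834 × 0.71530)) = 2.099 s.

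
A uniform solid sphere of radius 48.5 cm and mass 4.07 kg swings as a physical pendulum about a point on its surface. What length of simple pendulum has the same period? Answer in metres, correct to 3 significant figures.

The equivalent simple-pendulum length is L_eq = I/(md), where I is about the pivot and d = 0.4850 m.
I_cm = (2/5)mR² = 0.3829 kg·m², so I = I_cm + md² = 0.3829 + 0.9574 = 1.340 kg·m².
L_eq = 1.340/(4.07 × 0.4850) = 0.679 m.

0.679 m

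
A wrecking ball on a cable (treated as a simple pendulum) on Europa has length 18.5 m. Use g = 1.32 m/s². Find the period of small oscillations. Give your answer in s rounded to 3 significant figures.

T = 2π√(L/g) = 2π√(18.5/1.32) = 2π × 3.744 = 23.5 s.

23.5 s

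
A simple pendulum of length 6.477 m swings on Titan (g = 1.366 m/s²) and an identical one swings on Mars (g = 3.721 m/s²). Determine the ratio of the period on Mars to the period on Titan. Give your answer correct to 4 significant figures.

T ∝ 1/√g, so T₂/T₁ = √(g₁/g₂) = √(1.366/3.721) = 0.6059.

0.6059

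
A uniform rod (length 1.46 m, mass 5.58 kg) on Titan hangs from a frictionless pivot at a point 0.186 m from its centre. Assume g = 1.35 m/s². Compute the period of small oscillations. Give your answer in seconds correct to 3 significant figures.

For a physical pendulum T = 2π√(I/(mgd)), with d = 0.1860 m from pivot to centre of mass.
I_cm = mL²/12 = 5.58 × 1.46²/12 = 0.9912 kg·m²; I = I_cm + md² = 0.9912 + 5.58 × 0.1860² = 1.184 kg·m².
T = 2π√(1.184/(5.58 × 1.35 × 0.1860)) = 5.78 s.

5.78 s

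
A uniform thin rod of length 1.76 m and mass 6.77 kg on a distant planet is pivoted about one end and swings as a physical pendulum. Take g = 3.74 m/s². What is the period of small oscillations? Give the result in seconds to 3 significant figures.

3.52 s

For a physical pendulum T = 2π√(I/(mgd)), with d = 0.8800 m from pivot to centre of mass.
I_cm = mL²/12 = 6.77 × 1.76²/12 = 1.748 kg·m²; I = I_cm + md² = 1.748 + 6.77 × 0.8800² = 6.990 kg·m².
T = 2π√(6.990/(6.77 × 3.74 × 0.8800)) = 3.52 s.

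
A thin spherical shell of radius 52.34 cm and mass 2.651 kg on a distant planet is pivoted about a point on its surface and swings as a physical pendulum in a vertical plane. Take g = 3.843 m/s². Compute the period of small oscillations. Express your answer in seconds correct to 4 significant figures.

2.994 s

I_cm = (2/3)mr² = 0.48416 kg·m². The pivot is at distance d = 0.5234 m from the centre of mass.
By the parallel-axis theorem, I = I_cm + md² = 0.48416 + 0.72623 = 1.2104 kg·m².
T = 2π√(I/(mgd)) = 2π√(1.2104/(2.651 × 3.843 × 0.5234)) = 2.994 s.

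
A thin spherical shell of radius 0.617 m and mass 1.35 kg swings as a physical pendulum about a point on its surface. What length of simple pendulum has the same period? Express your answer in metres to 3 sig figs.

The equivalent simple-pendulum length is L_eq = I/(md), where I is about the pivot and d = 0.6170 m.
I_cm = (2/3)mR² = 0.3426 kg·m², so I = I_cm + md² = 0.3426 + 0.5139 = 0.8566 kg·m².
L_eq = 0.8566/(1.35 × 0.6170) = 1.03 m.

1.03 m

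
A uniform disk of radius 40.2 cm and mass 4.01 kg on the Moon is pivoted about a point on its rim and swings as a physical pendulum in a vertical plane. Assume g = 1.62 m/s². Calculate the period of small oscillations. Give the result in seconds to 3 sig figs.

3.83 s

I_cm = ½mr² = 0.3240 kg·m². The pivot is at distance d = 0.402 m from the centre of mass.
By the parallel-axis theorem, I = I_cm + md² = 0.3240 + 0.6480 = 0.9720 kg·m².
T = 2π√(I/(mgd)) = 2π√(0.9720/(4.01 × 1.62 × 0.402)) = 3.83 s.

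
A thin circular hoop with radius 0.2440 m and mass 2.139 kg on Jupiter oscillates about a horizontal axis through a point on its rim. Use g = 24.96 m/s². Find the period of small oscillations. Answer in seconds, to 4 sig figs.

0.8786 s

I_cm = mr² = 0.12735 kg·m². The pivot is at distance d = 0.2440 m from the centre of mass.
By the parallel-axis theorem, I = I_cm + md² = 0.12735 + 0.12735 = 0.25470 kg·m².
T = 2π√(I/(mgd)) = 2π√(0.25470/(2.139 × 24.96 × 0.2440)) = 0.8786 s.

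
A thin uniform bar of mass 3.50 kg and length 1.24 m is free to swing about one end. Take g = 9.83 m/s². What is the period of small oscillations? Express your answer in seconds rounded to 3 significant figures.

For a physical pendulum T = 2π√(I/(mgd)), with d = 0.6200 m from pivot to centre of mass.
I_cm = mL²/12 = 3.50 × 1.24²/12 = 0.4485 kg·m²; I = I_cm + md² = 0.4485 + 3.50 × 0.6200² = 1.794 kg·m².
T = 2π√(1.794/(3.50 × 9.83 × 0.6200)) = 1.82 s.

1.82 s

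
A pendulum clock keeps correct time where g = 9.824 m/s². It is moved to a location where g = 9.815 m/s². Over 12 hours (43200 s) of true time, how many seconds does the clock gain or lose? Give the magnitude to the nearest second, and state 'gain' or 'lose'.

lose 20 s

The clock's period scales as T ∝ 1/√g, so T'/T = √(9.824/9.815) = 1.00046.
In 43200 s of true time the clock registers 43200/1.00046 = 43180.2 s, so it loses 20 s.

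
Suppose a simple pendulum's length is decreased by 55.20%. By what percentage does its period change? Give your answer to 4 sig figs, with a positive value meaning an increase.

-33.07%

T ∝ √L, so T'/T = √(0.44800) = 0.66933.
Percentage change in T = (0.66933 − 1) × 100% = -33.07%.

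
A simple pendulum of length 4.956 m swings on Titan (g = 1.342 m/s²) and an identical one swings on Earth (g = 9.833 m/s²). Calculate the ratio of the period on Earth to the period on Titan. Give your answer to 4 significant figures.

0.3694

T ∝ 1/√g, so T₂/T₁ = √(g₁/g₂) = √(1.342/9.833) = 0.3694.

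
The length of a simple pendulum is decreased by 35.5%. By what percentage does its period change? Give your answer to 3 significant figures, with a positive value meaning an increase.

T ∝ √L, so T'/T = √(0.6450) = 0.8031.
Percentage change in T = (0.8031 − 1) × 100% = -19.7%.

-19.7%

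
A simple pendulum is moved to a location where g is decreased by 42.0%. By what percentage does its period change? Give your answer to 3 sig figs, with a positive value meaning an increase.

T ∝ 1/√g, so T'/T = 1/√(0.5800) = 1.313.
Percentage change in T = (1.313 − 1) × 100% = 31.3%.

31.3%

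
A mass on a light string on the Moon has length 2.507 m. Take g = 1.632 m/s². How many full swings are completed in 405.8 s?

T = 2π√(L/g) = 2π√(2.507/1.632) = 7.7875 s.
Number of complete oscillations = ⌊405.8/7.7875⌋ = ⌊52.109⌋ = 52.

52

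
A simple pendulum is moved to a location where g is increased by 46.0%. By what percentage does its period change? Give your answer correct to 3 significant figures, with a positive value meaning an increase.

T ∝ 1/√g, so T'/T = 1/√(1.460) = 0.8276.
Percentage change in T = (0.8276 − 1) × 100% = -17.2%.

-17.2%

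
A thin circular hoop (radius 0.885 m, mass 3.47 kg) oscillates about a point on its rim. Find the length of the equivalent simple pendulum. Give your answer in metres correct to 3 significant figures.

1.77 m

The equivalent simple-pendulum length is L_eq = I/(md), where I is about the pivot and d = 0.8850 m.
I_cm = mR² = 2.718 kg·m², so I = I_cm + md² = 2.718 + 2.718 = 5.436 kg·m².
L_eq = 5.436/(3.47 × 0.8850) = 1.77 m.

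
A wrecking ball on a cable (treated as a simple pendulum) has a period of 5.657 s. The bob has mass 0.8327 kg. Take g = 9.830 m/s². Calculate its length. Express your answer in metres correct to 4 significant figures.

From T = 2π√(L/g), L = gT²/(4π²) = 9.830 × 5.6570²/(4π²) = 7.968 m.

7.968 m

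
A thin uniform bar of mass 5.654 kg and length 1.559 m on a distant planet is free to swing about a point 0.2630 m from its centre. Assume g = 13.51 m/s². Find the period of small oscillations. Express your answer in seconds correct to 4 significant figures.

1.738 s

For a physical pendulum T = 2π√(I/(mgd)), with d = 0.26300 m from pivot to centre of mass.
I_cm = mL²/12 = 5.654 × 1.559²/12 = 1.1452 kg·m²; I = I_cm + md² = 1.1452 + 5.654 × 0.26300² = 1.5362 kg·m².
T = 2π√(1.5362/(5.654 × 13.51 × 0.26300)) = 1.738 s.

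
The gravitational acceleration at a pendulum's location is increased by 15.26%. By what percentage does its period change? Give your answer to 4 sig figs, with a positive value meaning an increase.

T ∝ 1/√g, so T'/T = 1/√(1.1526) = 0.93145.
Percentage change in T = (0.93145 − 1) × 100% = -6.855%.

-6.855%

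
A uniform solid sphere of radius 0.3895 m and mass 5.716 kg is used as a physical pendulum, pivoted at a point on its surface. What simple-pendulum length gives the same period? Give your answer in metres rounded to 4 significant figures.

0.5453 m

The equivalent simple-pendulum length is L_eq = I/(md), where I is about the pivot and d = 0.38950 m.
I_cm = (2/5)mR² = 0.34687 kg·m², so I = I_cm + md² = 0.34687 + 0.86718 = 1.2140 kg·m².
L_eq = 1.2140/(5.716 × 0.38950) = 0.5453 m.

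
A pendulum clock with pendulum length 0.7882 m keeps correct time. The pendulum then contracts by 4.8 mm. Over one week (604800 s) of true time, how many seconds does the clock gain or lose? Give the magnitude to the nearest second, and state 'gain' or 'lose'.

T ∝ √L, so T'/T = √(0.78340/0.7882) = 0.996950.
In 604800 s of true time the clock registers 604800/0.996950 = 606650.0 s, so it gains 1850 s.

gain 1850 s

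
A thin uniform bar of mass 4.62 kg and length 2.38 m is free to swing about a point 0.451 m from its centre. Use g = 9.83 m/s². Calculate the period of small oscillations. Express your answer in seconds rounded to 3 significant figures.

2.45 s

For a physical pendulum T = 2π√(I/(mgd)), with d = 0.4510 m from pivot to centre of mass.
I_cm = mL²/12 = 4.62 × 2.38²/12 = 2.181 kg·m²; I = I_cm + md² = 2.181 + 4.62 × 0.4510² = 3.121 kg·m².
T = 2π√(3.121/(4.62 × 9.83 × 0.4510)) = 2.45 s.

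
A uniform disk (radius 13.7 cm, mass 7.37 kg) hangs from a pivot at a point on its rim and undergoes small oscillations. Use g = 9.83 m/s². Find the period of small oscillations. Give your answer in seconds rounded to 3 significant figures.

0.908 s

I_cm = ½mr² = 0.06916 kg·m². The pivot is at distance d = 0.137 m from the centre of mass.
By the parallel-axis theorem, I = I_cm + md² = 0.06916 + 0.1383 = 0.2075 kg·m².
T = 2π√(I/(mgd)) = 2π√(0.2075/(7.37 × 9.83 × 0.137)) = 0.908 s.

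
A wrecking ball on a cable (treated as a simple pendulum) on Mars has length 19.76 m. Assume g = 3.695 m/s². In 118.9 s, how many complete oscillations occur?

T = 2π√(L/g) = 2π√(19.76/3.695) = 14.530 s.
Number of complete oscillations = ⌊118.9/14.530⌋ = ⌊8.1831⌋ = 8.

8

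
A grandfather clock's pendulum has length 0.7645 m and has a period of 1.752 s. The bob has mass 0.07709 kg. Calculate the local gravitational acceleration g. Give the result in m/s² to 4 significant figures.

9.833 m/s²

From T = 2π√(L/g), g = 4π²L/T² = 4π² × 0.7645/1.7520² = 9.833 m/s².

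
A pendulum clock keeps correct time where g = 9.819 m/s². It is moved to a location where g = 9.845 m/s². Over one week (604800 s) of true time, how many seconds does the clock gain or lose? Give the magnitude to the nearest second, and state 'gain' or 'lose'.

The clock's period scales as T ∝ 1/√g, so T'/T = √(9.819/9.845) = 0.998679.
In 604800 s of true time the clock registers 604800/0.998679 = 605600.2 s, so it gains 800 s.

gain 800 s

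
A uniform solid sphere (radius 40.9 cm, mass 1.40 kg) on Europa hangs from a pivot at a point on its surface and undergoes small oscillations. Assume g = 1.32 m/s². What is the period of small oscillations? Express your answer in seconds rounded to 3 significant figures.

4.14 s

I_cm = (2/5)mr² = 0.09368 kg·m². The pivot is at distance d = 0.409 m from the centre of mass.
By the parallel-axis theorem, I = I_cm + md² = 0.09368 + 0.2342 = 0.3279 kg·m².
T = 2π√(I/(mgd)) = 2π√(0.3279/(1.40 × 1.32 × 0.409)) = 4.14 s.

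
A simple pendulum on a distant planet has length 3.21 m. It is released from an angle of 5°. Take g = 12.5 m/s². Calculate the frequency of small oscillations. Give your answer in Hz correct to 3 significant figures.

T = 2π√(L/g) = 2π√(3.21/12.5) = 3.184 s, so f = 1/T = 0.314 Hz.

0.314 Hz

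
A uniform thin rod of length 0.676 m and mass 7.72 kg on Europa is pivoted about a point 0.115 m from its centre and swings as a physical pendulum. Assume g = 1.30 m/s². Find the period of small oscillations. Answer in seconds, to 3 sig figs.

3.68 s

For a physical pendulum T = 2π√(I/(mgd)), with d = 0.1150 m from pivot to centre of mass.
I_cm = mL²/12 = 7.72 × 0.676²/12 = 0.2940 kg·m²; I = I_cm + md² = 0.2940 + 7.72 × 0.1150² = 0.3961 kg·m².
T = 2π√(0.3961/(7.72 × 1.30 × 0.1150)) = 3.68 s.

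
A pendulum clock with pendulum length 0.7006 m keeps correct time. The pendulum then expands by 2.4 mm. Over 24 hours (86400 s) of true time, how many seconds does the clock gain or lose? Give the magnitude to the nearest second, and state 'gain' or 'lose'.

lose 148 s

T ∝ √L, so T'/T = √(0.70300/0.7006) = 1.00171.
In 86400 s of true time the clock registers 86400/1.00171 = 86252.4 s, so it loses 148 s.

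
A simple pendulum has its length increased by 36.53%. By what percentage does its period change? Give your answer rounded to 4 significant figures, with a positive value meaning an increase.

16.85%

T ∝ √L, so T'/T = √(1.3653) = 1.1685.
Percentage change in T = (1.1685 − 1) × 100% = 16.85%.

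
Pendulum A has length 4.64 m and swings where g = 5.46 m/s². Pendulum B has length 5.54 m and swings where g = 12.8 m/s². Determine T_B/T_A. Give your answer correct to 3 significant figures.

0.714

T = 2π√(L/g), so T_B/T_A = √((L_B/g_B)/(L_A/g_A)) = √((5.54/12.8)/(4.64/5.46)) = 0.714.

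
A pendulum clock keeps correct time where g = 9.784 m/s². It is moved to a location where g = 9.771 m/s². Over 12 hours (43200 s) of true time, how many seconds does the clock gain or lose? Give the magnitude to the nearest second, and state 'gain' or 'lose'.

lose 29 s

The clock's period scales as T ∝ 1/√g, so T'/T = √(9.784/9.771) = 1.00067.
In 43200 s of true time the clock registers 43200/1.00067 = 43171.3 s, so it loses 29 s.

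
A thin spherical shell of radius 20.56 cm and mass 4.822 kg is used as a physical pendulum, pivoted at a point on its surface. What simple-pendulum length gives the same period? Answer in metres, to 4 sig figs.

0.3427 m

The equivalent simple-pendulum length is L_eq = I/(md), where I is about the pivot and d = 0.20560 m.
I_cm = (2/3)mR² = 0.13589 kg·m², so I = I_cm + md² = 0.13589 + 0.20383 = 0.33972 kg·m².
L_eq = 0.33972/(4.822 × 0.20560) = 0.3427 m.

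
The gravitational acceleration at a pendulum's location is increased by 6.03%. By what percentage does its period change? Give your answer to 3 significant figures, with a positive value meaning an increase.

-2.89%

T ∝ 1/√g, so T'/T = 1/√(1.060) = 0.9711.
Percentage change in T = (0.9711 − 1) × 100% = -2.89%.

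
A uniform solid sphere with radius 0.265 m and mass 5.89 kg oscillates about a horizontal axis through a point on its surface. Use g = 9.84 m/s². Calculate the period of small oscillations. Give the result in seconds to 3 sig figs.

I_cm = (2/5)mr² = 0.1655 kg·m². The pivot is at distance d = 0.265 m from the centre of mass.
By the parallel-axis theorem, I = I_cm + md² = 0.1655 + 0.4136 = 0.5791 kg·m².
T = 2π√(I/(mgd)) = 2π√(0.5791/(5.89 × 9.84 × 0.265)) = 1.22 s.

1.22 s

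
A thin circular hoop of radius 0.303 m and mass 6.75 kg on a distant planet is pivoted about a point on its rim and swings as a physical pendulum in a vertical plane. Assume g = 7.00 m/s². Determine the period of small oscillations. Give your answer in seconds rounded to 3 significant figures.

1.85 s

I_cm = mr² = 0.6197 kg·m². The pivot is at distance d = 0.303 m from the centre of mass.
By the parallel-axis theorem, I = I_cm + md² = 0.6197 + 0.6197 = 1.239 kg·m².
T = 2π√(I/(mgd)) = 2π√(1.239/(6.75 × 7.00 × 0.303)) = 1.85 s.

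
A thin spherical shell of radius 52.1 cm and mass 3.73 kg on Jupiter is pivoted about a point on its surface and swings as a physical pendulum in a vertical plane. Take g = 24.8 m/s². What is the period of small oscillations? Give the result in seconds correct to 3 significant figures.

1.18 s

I_cm = (2/3)mr² = 0.6750 kg·m². The pivot is at distance d = 0.521 m from the centre of mass.
By the parallel-axis theorem, I = I_cm + md² = 0.6750 + 1.012 = 1.687 kg·m².
T = 2π√(I/(mgd)) = 2π√(1.687/(3.73 × 24.8 × 0.521)) = 1.18 s.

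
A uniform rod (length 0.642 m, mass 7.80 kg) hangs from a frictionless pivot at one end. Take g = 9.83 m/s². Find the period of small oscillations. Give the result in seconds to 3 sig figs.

1.31 s

For a physical pendulum T = 2π√(I/(mgd)), with d = 0.3210 m from pivot to centre of mass.
I_cm = mL²/12 = 7.80 × 0.642²/12 = 0.2679 kg·m²; I = I_cm + md² = 0.2679 + 7.80 × 0.3210² = 1.072 kg·m².
T = 2π√(1.072/(7.80 × 9.83 × 0.3210)) = 1.31 s.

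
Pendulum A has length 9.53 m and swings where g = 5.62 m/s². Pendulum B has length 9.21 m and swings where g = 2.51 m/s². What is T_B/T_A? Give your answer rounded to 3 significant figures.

T = 2π√(L/g), so T_B/T_A = √((L_B/g_B)/(L_A/g_A)) = √((9.21/2.51)/(9.53/5.62)) = 1.47.

1.47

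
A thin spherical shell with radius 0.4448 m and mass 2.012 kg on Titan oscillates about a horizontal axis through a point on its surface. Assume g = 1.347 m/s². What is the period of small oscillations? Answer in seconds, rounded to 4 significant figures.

I_cm = (2/3)mr² = 0.26538 kg·m². The pivot is at distance d = 0.4448 m from the centre of mass.
By the parallel-axis theorem, I = I_cm + md² = 0.26538 + 0.39807 = 0.66345 kg·m².
T = 2π√(I/(mgd)) = 2π√(0.66345/(2.012 × 1.347 × 0.4448)) = 4.661 s.

4.661 s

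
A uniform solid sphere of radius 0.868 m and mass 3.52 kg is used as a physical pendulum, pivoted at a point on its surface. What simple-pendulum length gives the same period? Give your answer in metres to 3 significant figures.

1.22 m

The equivalent simple-pendulum length is L_eq = I/(md), where I is about the pivot and d = 0.8680 m.
I_cm = (2/5)mR² = 1.061 kg·m², so I = I_cm + md² = 1.061 + 2.652 = 3.713 kg·m².
L_eq = 3.713/(3.52 × 0.8680) = 1.22 m.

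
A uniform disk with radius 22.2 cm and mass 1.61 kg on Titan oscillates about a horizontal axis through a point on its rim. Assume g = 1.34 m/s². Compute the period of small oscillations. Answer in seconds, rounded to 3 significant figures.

I_cm = ½mr² = 0.03967 kg·m². The pivot is at distance d = 0.222 m from the centre of mass.
By the parallel-axis theorem, I = I_cm + md² = 0.03967 + 0.07935 = 0.1190 kg·m².
T = 2π√(I/(mgd)) = 2π√(0.1190/(1.61 × 1.34 × 0.222)) = 3.13 s.

3.13 s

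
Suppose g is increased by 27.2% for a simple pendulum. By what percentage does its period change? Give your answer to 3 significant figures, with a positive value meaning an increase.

T ∝ 1/√g, so T'/T = 1/√(1.272) = 0.8867.
Percentage change in T = (0.8867 − 1) × 100% = -11.3%.

-11.3%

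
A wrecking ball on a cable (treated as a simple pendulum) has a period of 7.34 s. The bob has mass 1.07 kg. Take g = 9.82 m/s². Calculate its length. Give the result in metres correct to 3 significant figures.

From T = 2π√(L/g), L = gT²/(4π²) = 9.82 × 7.340²/(4π²) = 13.4 m.

13.4 m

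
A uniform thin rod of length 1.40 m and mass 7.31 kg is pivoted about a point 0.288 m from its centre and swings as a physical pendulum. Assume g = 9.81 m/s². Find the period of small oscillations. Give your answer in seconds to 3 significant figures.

For a physical pendulum T = 2π√(I/(mgd)), with d = 0.2880 m from pivot to centre of mass.
I_cm = mL²/12 = 7.31 × 1.40²/12 = 1.194 kg·m²; I = I_cm + md² = 1.194 + 7.31 × 0.2880² = 1.800 kg·m².
T = 2π√(1.800/(7.31 × 9.81 × 0.2880)) = 1.86 s.

1.86 s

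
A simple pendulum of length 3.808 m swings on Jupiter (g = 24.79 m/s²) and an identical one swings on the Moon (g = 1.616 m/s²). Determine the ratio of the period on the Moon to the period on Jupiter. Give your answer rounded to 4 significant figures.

T ∝ 1/√g, so T₂/T₁ = √(g₁/g₂) = √(24.79/1.616) = 3.917.

3.917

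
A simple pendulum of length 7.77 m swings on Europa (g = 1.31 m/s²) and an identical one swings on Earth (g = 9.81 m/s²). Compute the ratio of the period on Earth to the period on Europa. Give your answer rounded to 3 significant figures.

0.365

T ∝ 1/√g, so T₂/T₁ = √(g₁/g₂) = √(1.31/9.81) = 0.365.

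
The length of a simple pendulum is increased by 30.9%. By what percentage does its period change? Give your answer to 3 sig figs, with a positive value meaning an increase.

T ∝ √L, so T'/T = √(1.309) = 1.144.
Percentage change in T = (1.144 − 1) × 100% = 14.4%.

14.4%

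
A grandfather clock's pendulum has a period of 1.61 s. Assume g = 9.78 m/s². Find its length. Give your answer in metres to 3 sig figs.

From T = 2π√(L/g), L = gT²/(4π²) = 9.78 × 1.610²/(4π²) = 0.642 m.

0.642 m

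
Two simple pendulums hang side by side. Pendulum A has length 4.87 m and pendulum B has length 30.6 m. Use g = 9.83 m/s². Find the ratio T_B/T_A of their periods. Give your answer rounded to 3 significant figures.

T ∝ √L, so T_B/T_A = √(L_B/L_A) = √(30.6/4.87) = 2.51.

2.51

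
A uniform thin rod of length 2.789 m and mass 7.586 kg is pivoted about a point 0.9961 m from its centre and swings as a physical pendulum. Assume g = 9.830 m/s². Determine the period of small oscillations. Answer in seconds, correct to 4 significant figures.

For a physical pendulum T = 2π√(I/(mgd)), with d = 0.99610 m from pivot to centre of mass.
I_cm = mL²/12 = 7.586 × 2.789²/12 = 4.9173 kg·m²; I = I_cm + md² = 4.9173 + 7.586 × 0.99610² = 12.444 kg·m².
T = 2π√(12.444/(7.586 × 9.830 × 0.99610)) = 2.572 s.

2.572 s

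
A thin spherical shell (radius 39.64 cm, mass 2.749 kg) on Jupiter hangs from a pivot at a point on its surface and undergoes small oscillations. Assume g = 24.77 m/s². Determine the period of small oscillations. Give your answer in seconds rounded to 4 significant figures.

1.026 s

I_cm = (2/3)mr² = 0.28797 kg·m². The pivot is at distance d = 0.3964 m from the centre of mass.
By the parallel-axis theorem, I = I_cm + md² = 0.28797 + 0.43196 = 0.71993 kg·m².
T = 2π√(I/(mgd)) = 2π√(0.71993/(2.749 × 24.77 × 0.3964)) = 1.026 s.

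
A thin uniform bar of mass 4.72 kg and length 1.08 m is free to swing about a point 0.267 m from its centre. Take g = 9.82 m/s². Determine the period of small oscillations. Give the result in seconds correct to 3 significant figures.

For a physical pendulum T = 2π√(I/(mgd)), with d = 0.2670 m from pivot to centre of mass.
I_cm = mL²/12 = 4.72 × 1.08²/12 = 0.4588 kg·m²; I = I_cm + md² = 0.4588 + 4.72 × 0.2670² = 0.7953 kg·m².
T = 2π√(0.7953/(4.72 × 9.82 × 0.2670)) = 1.59 s.

1.59 s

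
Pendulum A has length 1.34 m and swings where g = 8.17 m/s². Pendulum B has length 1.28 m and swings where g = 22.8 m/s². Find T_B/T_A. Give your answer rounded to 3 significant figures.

T = 2π√(L/g), so T_B/T_A = √((L_B/g_B)/(L_A/g_A)) = √((1.28/22.8)/(1.34/8.17)) = 0.585.

0.585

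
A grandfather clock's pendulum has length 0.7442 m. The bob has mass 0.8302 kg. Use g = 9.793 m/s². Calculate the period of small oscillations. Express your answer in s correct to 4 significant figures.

T = 2π√(L/g) = 2π√(0.7442/9.793) = 2π × 0.27567 = 1.732 s.

1.732 s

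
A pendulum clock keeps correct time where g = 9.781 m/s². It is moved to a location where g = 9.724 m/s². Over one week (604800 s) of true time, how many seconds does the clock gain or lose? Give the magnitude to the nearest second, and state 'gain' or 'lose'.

lose 1765 s

The clock's period scales as T ∝ 1/√g, so T'/T = √(9.781/9.724) = 1.00293.
In 604800 s of true time the clock registers 604800/1.00293 = 603035.2 s, so it loses 1765 s.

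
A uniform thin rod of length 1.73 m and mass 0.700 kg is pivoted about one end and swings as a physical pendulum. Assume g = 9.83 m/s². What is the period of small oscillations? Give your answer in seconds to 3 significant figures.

For a physical pendulum T = 2π√(I/(mgd)), with d = 0.8650 m from pivot to centre of mass.
I_cm = mL²/12 = 0.700 × 1.73²/12 = 0.1746 kg·m²; I = I_cm + md² = 0.1746 + 0.700 × 0.8650² = 0.6983 kg·m².
T = 2π√(0.6983/(0.700 × 9.83 × 0.8650)) = 2.15 s.

2.15 s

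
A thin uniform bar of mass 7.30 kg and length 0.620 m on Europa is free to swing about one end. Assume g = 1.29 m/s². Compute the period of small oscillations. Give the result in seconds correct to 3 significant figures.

For a physical pendulum T = 2π√(I/(mgd)), with d = 0.3100 m from pivot to centre of mass.
I_cm = mL²/12 = 7.30 × 0.620²/12 = 0.2338 kg·m²; I = I_cm + md² = 0.2338 + 7.30 × 0.3100² = 0.9354 kg·m².
T = 2π√(0.9354/(7.30 × 1.29 × 0.3100)) = 3.56 s.

3.56 s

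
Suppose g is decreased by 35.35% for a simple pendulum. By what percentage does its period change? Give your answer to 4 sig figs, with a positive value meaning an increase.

24.37%

T ∝ 1/√g, so T'/T = 1/√(0.64650) = 1.2437.
Percentage change in T = (1.2437 − 1) × 100% = 24.37%.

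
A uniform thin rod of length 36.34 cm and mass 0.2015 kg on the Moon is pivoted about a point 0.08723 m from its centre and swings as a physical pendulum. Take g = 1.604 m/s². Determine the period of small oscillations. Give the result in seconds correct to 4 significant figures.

2.292 s

For a physical pendulum T = 2π√(I/(mgd)), with d = 0.087230 m from pivot to centre of mass.
I_cm = mL²/12 = 0.2015 × 0.3634²/12 = 0.0022175 kg·m²; I = I_cm + md² = 0.0022175 + 0.2015 × 0.087230² = 0.0037507 kg·m².
T = 2π√(0.0037507/(0.2015 × 1.604 × 0.087230)) = 2.292 s.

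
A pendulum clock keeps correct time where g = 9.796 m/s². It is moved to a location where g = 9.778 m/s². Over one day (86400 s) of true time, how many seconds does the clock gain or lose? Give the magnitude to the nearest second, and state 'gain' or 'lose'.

lose 79 s

The clock's period scales as T ∝ 1/√g, so T'/T = √(9.796/9.778) = 1.00092.
In 86400 s of true time the clock registers 86400/1.00092 = 86320.6 s, so it loses 79 s.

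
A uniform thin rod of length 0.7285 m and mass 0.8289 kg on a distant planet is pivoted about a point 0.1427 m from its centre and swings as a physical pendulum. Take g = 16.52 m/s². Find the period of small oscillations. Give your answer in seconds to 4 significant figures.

For a physical pendulum T = 2π√(I/(mgd)), with d = 0.14270 m from pivot to centre of mass.
I_cm = mL²/12 = 0.8289 × 0.7285²/12 = 0.036659 kg·m²; I = I_cm + md² = 0.036659 + 0.8289 × 0.14270² = 0.053538 kg·m².
T = 2π√(0.053538/(0.8289 × 16.52 × 0.14270)) = 1.040 s.

1.040 s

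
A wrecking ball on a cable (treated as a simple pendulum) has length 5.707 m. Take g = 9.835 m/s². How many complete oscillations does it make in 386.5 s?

T = 2π√(L/g) = 2π√(5.707/9.835) = 4.7863 s.
Number of complete oscillations = ⌊386.5/4.7863⌋ = ⌊80.752⌋ = 80.

80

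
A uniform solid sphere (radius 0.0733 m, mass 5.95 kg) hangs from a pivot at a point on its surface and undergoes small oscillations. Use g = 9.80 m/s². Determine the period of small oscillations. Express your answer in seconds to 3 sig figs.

0.643 s

I_cm = (2/5)mr² = 0.01279 kg·m². The pivot is at distance d = 0.0733 m from the centre of mass.
By the parallel-axis theorem, I = I_cm + md² = 0.01279 + 0.03197 = 0.04476 kg·m².
T = 2π√(I/(mgd)) = 2π√(0.04476/(5.95 × 9.80 × 0.0733)) = 0.643 s.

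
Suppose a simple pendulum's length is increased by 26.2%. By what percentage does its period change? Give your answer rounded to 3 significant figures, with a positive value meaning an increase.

T ∝ √L, so T'/T = √(1.262) = 1.123.
Percentage change in T = (1.123 − 1) × 100% = 12.3%.

12.3%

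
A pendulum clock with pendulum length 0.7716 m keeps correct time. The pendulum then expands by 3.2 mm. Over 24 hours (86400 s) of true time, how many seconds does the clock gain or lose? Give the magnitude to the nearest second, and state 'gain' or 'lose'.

T ∝ √L, so T'/T = √(0.77480/0.7716) = 1.00207.
In 86400 s of true time the clock registers 86400/1.00207 = 86221.4 s, so it loses 179 s.

lose 179 s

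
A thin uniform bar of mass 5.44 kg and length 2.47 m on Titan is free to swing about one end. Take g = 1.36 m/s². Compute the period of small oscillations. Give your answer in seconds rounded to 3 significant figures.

For a physical pendulum T = 2π√(I/(mgd)), with d = 1.235 m from pivot to centre of mass.
I_cm = mL²/12 = 5.44 × 2.47²/12 = 2.766 kg·m²; I = I_cm + md² = 2.766 + 5.44 × 1.235² = 11.06 kg·m².
T = 2π√(11.06/(5.44 × 1.36 × 1.235)) = 6.91 s.

6.91 s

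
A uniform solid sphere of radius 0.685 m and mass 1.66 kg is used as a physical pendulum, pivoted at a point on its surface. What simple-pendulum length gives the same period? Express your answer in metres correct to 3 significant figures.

The equivalent simple-pendulum length is L_eq = I/(md), where I is about the pivot and d = 0.6850 m.
I_cm = (2/5)mR² = 0.3116 kg·m², so I = I_cm + md² = 0.3116 + 0.7789 = 1.090 kg·m².
L_eq = 1.090/(1.66 × 0.6850) = 0.959 m.

0.959 m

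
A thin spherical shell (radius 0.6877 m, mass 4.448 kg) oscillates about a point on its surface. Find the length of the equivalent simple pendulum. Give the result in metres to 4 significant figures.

The equivalent simple-pendulum length is L_eq = I/(md), where I is about the pivot and d = 0.68770 m.
I_cm = (2/3)mR² = 1.4024 kg·m², so I = I_cm + md² = 1.4024 + 2.1036 = 3.5060 kg·m².
L_eq = 3.5060/(4.448 × 0.68770) = 1.146 m.

1.146 m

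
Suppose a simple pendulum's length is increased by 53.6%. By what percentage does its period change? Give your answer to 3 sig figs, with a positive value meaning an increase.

23.9%

T ∝ √L, so T'/T = √(1.536) = 1.239.
Percentage change in T = (1.239 − 1) × 100% = 23.9%.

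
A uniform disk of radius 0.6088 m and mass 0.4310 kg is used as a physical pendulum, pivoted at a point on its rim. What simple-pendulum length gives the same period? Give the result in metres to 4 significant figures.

0.9132 m

The equivalent simple-pendulum length is L_eq = I/(md), where I is about the pivot and d = 0.60880 m.
I_cm = ½mR² = 0.079872 kg·m², so I = I_cm + md² = 0.079872 + 0.15974 = 0.23962 kg·m².
L_eq = 0.23962/(0.4310 × 0.60880) = 0.9132 m.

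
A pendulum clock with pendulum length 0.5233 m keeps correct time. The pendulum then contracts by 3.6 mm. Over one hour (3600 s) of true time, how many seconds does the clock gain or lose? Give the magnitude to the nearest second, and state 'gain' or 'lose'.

gain 12 s

T ∝ √L, so T'/T = √(0.51970/0.5233) = 0.996554.
In 3600 s of true time the clock registers 3600/0.996554 = 3612.4 s, so it gains 12 s.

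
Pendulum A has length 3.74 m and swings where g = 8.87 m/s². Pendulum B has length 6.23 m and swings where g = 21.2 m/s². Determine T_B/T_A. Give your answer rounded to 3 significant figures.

T = 2π√(L/g), so T_B/T_A = √((L_B/g_B)/(L_A/g_A)) = √((6.23/21.2)/(3.74/8.87)) = 0.835.

0.835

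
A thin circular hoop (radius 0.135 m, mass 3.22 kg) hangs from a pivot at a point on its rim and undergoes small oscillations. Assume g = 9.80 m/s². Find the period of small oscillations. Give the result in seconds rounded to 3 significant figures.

I_cm = mr² = 0.05868 kg·m². The pivot is at distance d = 0.135 m from the centre of mass.
By the parallel-axis theorem, I = I_cm + md² = 0.05868 + 0.05868 = 0.1174 kg·m².
T = 2π√(I/(mgd)) = 2π√(0.1174/(3.22 × 9.80 × 0.135)) = 1.04 s.

1.04 s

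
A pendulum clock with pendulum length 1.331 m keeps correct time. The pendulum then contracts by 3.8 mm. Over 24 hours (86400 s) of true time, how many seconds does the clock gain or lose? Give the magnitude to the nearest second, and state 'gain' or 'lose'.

T ∝ √L, so T'/T = √(1.32720/1.331) = 0.998571.
In 86400 s of true time the clock registers 86400/0.998571 = 86523.6 s, so it gains 124 s.

gain 124 s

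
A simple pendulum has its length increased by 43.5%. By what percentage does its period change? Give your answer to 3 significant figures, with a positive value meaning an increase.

T ∝ √L, so T'/T = √(1.435) = 1.198.
Percentage change in T = (1.198 − 1) × 100% = 19.8%.

19.8%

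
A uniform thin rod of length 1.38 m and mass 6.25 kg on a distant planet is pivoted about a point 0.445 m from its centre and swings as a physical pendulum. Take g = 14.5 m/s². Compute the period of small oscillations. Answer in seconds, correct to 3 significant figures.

1.48 s

For a physical pendulum T = 2π√(I/(mgd)), with d = 0.4450 m from pivot to centre of mass.
I_cm = mL²/12 = 6.25 × 1.38²/12 = 0.9919 kg·m²; I = I_cm + md² = 0.9919 + 6.25 × 0.4450² = 2.230 kg·m².
T = 2π√(2.230/(6.25 × 14.5 × 0.4450)) = 1.48 s.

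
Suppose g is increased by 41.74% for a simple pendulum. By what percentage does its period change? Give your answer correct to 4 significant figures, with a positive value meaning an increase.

T ∝ 1/√g, so T'/T = 1/√(1.4174) = 0.83995.
Percentage change in T = (0.83995 − 1) × 100% = -16.00%.

-16.00%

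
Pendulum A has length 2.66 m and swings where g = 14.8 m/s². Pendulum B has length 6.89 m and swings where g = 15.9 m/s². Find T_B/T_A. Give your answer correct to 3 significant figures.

1.55

T = 2π√(L/g), so T_B/T_A = √((L_B/g_B)/(L_A/g_A)) = √((6.89/15.9)/(2.66/14.8)) = 1.55.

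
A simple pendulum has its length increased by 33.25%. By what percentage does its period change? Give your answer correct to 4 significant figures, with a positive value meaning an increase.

T ∝ √L, so T'/T = √(1.3325) = 1.1543.
Percentage change in T = (1.1543 − 1) × 100% = 15.43%.

15.43%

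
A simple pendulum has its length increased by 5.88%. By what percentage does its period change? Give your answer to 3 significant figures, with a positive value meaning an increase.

2.90%

T ∝ √L, so T'/T = √(1.059) = 1.029.
Percentage change in T = (1.029 − 1) × 100% = 2.90%.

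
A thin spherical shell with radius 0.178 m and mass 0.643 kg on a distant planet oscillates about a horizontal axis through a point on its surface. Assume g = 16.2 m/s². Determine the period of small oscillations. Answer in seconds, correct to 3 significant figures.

0.850 s

I_cm = (2/3)mr² = 0.01358 kg·m². The pivot is at distance d = 0.178 m from the centre of mass.
By the parallel-axis theorem, I = I_cm + md² = 0.01358 + 0.02037 = 0.03395 kg·m².
T = 2π√(I/(mgd)) = 2π√(0.03395/(0.643 × 16.2 × 0.178)) = 0.850 s.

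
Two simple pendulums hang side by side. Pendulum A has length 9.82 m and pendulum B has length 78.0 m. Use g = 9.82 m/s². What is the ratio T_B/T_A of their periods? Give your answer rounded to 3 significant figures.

T ∝ √L, so T_B/T_A = √(L_B/L_A) = √(78.0/9.82) = 2.82.

2.82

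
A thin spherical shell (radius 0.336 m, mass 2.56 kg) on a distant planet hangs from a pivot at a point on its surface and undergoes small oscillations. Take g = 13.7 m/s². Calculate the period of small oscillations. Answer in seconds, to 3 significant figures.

I_cm = (2/3)mr² = 0.1927 kg·m². The pivot is at distance d = 0.336 m from the centre of mass.
By the parallel-axis theorem, I = I_cm + md² = 0.1927 + 0.2890 = 0.4817 kg·m².
T = 2π√(I/(mgd)) = 2π√(0.4817/(2.56 × 13.7 × 0.336)) = 1.27 s.

1.27 s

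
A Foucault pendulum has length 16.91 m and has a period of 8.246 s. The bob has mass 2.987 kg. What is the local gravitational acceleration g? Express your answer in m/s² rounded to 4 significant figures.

From T = 2π√(L/g), g = 4π²L/T² = 4π² × 16.91/8.2460² = 9.818 m/s².

9.818 m/s²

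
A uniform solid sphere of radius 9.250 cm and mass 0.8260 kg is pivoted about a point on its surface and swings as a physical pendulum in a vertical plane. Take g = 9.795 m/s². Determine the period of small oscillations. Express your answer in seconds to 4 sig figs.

I_cm = (2/5)mr² = 0.0028270 kg·m². The pivot is at distance d = 0.09250 m from the centre of mass.
By the parallel-axis theorem, I = I_cm + md² = 0.0028270 + 0.0070675 = 0.0098944 kg·m².
T = 2π√(I/(mgd)) = 2π√(0.0098944/(0.8260 × 9.795 × 0.09250)) = 0.7225 s.

0.7225 s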